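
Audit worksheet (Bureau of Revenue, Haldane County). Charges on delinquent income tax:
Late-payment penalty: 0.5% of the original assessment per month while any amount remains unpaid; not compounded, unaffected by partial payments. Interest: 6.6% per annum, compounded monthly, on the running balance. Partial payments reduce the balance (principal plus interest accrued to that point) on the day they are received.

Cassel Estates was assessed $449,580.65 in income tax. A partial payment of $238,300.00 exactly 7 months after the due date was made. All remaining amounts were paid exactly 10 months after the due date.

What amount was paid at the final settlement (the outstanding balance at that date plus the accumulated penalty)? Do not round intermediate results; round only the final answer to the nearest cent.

$255,154.06

Monthly rate = 6.6% ÷ 12 = 0.55%
Balance at month 7: $449,580.6500 × (1 + 0.0055)^7 = $467,177.7335…
After $238,300.00 payment: $467,177.7335… − $238,300.00 = $228,877.7335…
Balance at month 10: $228,877.7335… × (1 + 0.0055)^3 = $232,675.0249…
Penalty: 10 × 0.5% × $449,580.65 = $22,479.03…
Final settlement = outstanding balance + penalty = $232,675.0249… + $22,479.03… = $255,154.06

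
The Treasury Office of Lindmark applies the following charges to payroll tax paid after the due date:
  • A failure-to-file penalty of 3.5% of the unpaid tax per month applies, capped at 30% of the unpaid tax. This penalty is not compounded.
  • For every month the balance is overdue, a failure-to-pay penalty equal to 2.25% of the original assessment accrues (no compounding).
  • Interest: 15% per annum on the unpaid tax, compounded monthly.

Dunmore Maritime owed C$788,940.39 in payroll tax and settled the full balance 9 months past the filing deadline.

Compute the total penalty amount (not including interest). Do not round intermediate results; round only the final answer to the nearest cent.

Failure-to-file: 9 × 3.5% × C$788,940.39 = C$248,516.22…, capped at 30% × C$788,940.39 = C$236,682.12…
Failure-to-pay penalty: 9 × 2.25% × C$788,940.39 = C$159,760.43…
Total penalty = C$236,682.12… + C$159,760.43… = C$396,442.55

C$396,442.55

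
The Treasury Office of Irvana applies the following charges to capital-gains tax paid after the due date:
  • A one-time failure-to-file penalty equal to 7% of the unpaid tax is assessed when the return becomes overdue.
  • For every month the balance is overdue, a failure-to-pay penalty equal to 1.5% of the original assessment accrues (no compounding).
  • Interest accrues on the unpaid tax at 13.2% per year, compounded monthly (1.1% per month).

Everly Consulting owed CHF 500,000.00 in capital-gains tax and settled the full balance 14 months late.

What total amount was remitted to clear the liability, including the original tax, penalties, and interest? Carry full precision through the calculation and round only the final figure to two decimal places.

Failure-to-file penalty: 7% × CHF 500,000.00 = CHF 35,000.00
Failure-to-pay penalty = 1.5% × CHF 500,000.00 × 14 mo = CHF 105,000.00
Interest: CHF 500,000.00 × ((1 + 0.011)^14 − 1) = CHF 500,000.00 × 0.1655105… = CHF 82,755.2337…
Total = CHF 500,000.00 + CHF 140,000.0000 + CHF 82,755.2337… = CHF 722,755.23

CHF 722,755.23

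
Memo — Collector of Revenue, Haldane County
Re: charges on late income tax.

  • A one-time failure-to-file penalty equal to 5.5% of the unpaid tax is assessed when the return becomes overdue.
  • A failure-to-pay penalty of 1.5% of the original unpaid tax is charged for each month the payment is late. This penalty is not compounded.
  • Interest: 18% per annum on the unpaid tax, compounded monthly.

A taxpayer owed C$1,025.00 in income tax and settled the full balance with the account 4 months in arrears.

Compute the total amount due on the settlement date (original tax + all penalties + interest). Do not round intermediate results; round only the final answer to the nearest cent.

Failure-to-file penalty: 5.5% × C$1,025.00 = C$56.38…
Failure-to-pay penalty: 4 × 1.5% × C$1,025.00 = C$61.50
Interest (18%/yr ÷ 12 = 1.5%/month): C$1,025.00 × ((1 + 0.015)^4 − 1) = C$62.8976…
Total = C$1,025.00 + C$117.8750 + C$62.8976… = C$1,205.77

C$1,205.77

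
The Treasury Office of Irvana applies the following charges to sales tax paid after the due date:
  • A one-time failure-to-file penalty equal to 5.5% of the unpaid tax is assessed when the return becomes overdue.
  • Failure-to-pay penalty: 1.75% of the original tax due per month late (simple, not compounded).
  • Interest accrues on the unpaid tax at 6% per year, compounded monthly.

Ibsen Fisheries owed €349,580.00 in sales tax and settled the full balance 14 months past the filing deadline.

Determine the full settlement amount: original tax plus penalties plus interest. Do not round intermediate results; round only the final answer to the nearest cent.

Failure-to-file penalty: 5.5% × €349,580.00 = €19,226.90
Failure-to-pay penalty = 1.75% × €349,580.00 × 14 mo = €85,647.10
Interest (6%/yr ÷ 12 = 0.5%/month): €349,580.00 × ((1 + 0.005)^14 − 1) = €25,282.0213…
Total = €349,580.00 + €104,874.0000 + €25,282.0213… = €479,736.02

€479,736.02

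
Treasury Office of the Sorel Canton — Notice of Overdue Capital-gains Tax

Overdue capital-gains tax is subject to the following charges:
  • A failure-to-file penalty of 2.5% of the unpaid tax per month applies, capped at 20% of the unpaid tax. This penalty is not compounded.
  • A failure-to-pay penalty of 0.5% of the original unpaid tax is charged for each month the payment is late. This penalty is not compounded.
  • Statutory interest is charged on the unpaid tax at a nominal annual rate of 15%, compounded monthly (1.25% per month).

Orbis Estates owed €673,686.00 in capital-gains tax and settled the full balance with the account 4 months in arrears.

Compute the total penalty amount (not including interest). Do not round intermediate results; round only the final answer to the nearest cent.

€80,842.32

Failure-to-file: 4 × 2.5% × €673,686.00 = €67,368.60 (under the 20% cap)
Failure-to-pay penalty = 0.5% × €673,686.00 × 4 mo = €13,473.72
Total penalty = €67,368.60 + €13,473.72 = €80,842.32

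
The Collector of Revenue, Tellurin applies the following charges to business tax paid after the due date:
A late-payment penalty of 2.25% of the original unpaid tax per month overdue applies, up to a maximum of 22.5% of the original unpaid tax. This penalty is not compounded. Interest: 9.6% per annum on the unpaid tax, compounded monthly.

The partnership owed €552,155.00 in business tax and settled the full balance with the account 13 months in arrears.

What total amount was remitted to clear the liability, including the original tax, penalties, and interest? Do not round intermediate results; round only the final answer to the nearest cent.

Penalty (uncapped): 13 × 2.25% × €552,155.00 = €161,505.34…; cap = 22.5% × €552,155.00 = €124,234.88… → penalty = €124,234.88…
Interest (9.6%/yr ÷ 12 = 0.8%/month): €552,155.00 × ((1 + 0.008)^13 − 1) = €60,262.9715…
Total = €552,155.00 + €124,234.8750 + €60,262.9715… = €736,652.85

€736,652.85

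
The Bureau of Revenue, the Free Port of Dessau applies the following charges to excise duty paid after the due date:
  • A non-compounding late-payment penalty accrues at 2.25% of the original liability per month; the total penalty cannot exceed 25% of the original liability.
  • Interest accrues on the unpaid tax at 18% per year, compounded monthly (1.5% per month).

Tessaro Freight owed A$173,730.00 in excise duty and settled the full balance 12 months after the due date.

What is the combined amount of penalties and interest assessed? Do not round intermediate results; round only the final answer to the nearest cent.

Penalty (uncapped): 12 × 2.25% × A$173,730.00 = A$46,907.10; cap = 25% × A$173,730.00 = A$43,432.50 → penalty = A$43,432.50
Interest: A$173,730.00 × ((1 + 0.015)^12 − 1) = A$173,730.00 × 0.1956182… = A$33,984.7449…
Penalties + interest = A$43,432.5000 + A$33,984.7449… = A$77,417.24

A$77,417.24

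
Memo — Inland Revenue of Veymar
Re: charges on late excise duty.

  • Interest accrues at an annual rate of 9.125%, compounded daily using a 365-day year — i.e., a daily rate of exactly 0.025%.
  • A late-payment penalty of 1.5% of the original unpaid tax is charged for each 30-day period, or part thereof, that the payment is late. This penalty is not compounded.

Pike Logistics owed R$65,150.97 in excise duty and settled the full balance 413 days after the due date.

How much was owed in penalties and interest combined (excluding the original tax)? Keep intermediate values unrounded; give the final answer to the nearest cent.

R$20,767.15

Penalty periods: ⌈413/30⌉ = 14; penalty = 14 × 1.5% × R$65,150.97 = R$13,681.70…
Interest: R$65,150.97 × ((1 + 0.00025)^413 − 1) = R$65,150.97 × 0.10875426… = R$7,085.4455…
Penalties + interest = R$13,681.7037 + R$7,085.4455… = R$20,767.15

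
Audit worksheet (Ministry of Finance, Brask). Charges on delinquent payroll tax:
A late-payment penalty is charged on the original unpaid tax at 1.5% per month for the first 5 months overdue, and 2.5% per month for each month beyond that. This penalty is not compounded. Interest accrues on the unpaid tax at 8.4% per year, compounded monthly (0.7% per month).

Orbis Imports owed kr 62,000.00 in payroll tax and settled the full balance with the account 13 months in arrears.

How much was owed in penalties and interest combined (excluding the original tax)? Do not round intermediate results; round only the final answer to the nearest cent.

kr 22,935.15

Penalty, months 1–5: 5 × 1.5% × kr 62,000.00 = kr 4,650.00
Penalty, months 6–13: 8 × 2.5% × kr 62,000.00 = kr 12,400.00
Interest: kr 62,000.00 × ((1 + 0.007)^13 − 1) = kr 62,000.00 × 0.0949218… = kr 5,885.1539…
Penalties + interest = kr 17,050.0000 + kr 5,885.1539… = kr 22,935.15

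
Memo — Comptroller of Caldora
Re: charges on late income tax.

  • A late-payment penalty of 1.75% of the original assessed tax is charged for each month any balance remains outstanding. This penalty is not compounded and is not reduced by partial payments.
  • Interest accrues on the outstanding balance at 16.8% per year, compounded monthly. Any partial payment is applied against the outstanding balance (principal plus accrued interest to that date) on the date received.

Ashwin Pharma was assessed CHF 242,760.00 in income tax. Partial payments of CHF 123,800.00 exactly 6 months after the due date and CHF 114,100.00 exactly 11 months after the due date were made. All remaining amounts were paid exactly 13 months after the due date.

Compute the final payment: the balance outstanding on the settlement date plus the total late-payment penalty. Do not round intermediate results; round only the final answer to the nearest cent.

Monthly rate = 16.8% ÷ 12 = 1.4%
Balance at month 6: CHF 242,760.0000 × (1 + 0.014)^6 = CHF 263,879.0177…
After CHF 123,800.00 payment: CHF 263,879.0177… − CHF 123,800.00 = CHF 140,079.0177…
Balance at month 11: CHF 140,079.0177… × (1 + 0.014)^5 = CHF 150,162.9746…
After CHF 114,100.00 payment: CHF 150,162.9746… − CHF 114,100.00 = CHF 36,062.9746…
Balance at month 13: CHF 36,062.9746… × (1 + 0.014)^2 = CHF 37,079.8062…
Penalty: 13 × 1.75% × CHF 242,760.00 = CHF 55,227.90
Final settlement = outstanding balance + penalty = CHF 37,079.8062… + CHF 55,227.90 = CHF 92,307.71

CHF 92,307.71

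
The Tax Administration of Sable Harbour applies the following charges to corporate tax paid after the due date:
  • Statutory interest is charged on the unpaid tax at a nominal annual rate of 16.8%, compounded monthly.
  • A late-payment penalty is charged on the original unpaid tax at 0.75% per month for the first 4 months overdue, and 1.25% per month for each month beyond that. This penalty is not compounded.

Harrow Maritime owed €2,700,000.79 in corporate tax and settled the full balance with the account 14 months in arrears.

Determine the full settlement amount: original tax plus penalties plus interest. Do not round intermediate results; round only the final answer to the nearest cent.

€3,698,661.88

Penalty, months 1–4: 4 × 0.75% × €2,700,000.79 = €81,000.02…
Penalty, months 5–14: 10 × 1.25% × €2,700,000.79 = €337,500.10…
Interest (16.8%/yr ÷ 12 = 1.4%/month): €2,700,000.79 × ((1 + 0.014)^14 − 1) = €580,160.9691…
Total = €2,700,000.79 + €418,500.1225… + €580,160.9691… = €3,698,661.88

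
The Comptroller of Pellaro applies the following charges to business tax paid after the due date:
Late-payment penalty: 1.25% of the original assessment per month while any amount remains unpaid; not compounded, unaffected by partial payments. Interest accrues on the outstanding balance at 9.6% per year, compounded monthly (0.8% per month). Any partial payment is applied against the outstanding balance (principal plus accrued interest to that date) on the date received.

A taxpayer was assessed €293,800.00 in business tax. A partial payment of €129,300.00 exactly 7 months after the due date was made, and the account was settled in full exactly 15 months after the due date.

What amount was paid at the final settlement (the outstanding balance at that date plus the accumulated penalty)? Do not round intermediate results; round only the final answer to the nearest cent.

Balance at month 7: €293,800.0000 × (1 + 0.008)^7 = €310,652.9744…
After €129,300.00 payment: €310,652.9744… − €129,300.00 = €181,352.9744…
Balance at month 15: €181,352.9744… × (1 + 0.008)^8 = €193,289.8014…
Penalty: 15 × 1.25% × €293,800.00 = €55,087.50
Final settlement = outstanding balance + penalty = €193,289.8014… + €55,087.50 = €248,377.30

€248,377.30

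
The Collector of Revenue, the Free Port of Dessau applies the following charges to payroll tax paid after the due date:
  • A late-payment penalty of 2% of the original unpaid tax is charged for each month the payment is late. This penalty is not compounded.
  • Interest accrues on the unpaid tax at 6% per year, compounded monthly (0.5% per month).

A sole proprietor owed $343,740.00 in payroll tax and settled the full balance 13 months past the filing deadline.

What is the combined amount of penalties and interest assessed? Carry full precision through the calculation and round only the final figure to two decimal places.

Late-payment penalty: 13 × 2% × $343,740.00 = $89,372.40
Interest: $343,740.00 × ((1 + 0.005)^13 − 1) = $343,740.00 × 0.0669862… = $23,025.8367…
Penalties + interest = $89,372.4000 + $23,025.8367… = $112,398.24

$112,398.24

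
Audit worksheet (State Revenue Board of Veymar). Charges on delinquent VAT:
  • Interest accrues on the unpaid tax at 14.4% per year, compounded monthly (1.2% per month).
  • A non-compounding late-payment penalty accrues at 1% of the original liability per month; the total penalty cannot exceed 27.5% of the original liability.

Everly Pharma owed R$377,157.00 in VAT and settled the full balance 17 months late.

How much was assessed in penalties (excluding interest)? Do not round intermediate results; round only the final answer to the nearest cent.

R$64,116.69

Penalty: 17 × 1% × R$377,157.00 = R$64,116.69 (below the 27.5% cap of R$103,718.18…)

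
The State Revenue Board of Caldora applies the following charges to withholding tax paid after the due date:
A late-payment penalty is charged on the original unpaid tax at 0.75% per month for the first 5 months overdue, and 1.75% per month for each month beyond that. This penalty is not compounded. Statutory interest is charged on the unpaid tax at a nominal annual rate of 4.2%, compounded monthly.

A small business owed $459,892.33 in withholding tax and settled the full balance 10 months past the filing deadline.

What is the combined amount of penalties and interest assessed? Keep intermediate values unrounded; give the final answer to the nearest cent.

$73,838.67

Penalty, months 1–5: 5 × 0.75% × $459,892.33 = $17,245.96…
Penalty, months 6–10: 5 × 1.75% × $459,892.33 = $40,240.58…
Interest (4.2%/yr ÷ 12 = 0.35%/month): $459,892.33 × ((1 + 0.0035)^10 − 1) = $16,352.1279…
Penalties + interest = $57,486.5413… + $16,352.1279… = $73,838.67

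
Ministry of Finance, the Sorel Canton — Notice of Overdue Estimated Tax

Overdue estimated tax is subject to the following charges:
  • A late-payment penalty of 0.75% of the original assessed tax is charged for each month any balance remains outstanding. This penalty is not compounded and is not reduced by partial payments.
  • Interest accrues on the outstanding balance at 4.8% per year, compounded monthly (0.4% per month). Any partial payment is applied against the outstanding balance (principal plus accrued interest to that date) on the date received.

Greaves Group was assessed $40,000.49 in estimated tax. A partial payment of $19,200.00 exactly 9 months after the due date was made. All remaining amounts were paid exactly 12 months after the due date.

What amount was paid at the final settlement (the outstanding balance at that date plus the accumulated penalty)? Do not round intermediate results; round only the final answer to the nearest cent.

Balance at month 9: $40,000.4900 × (1 + 0.004)^9 = $41,463.7643…
After $19,200.00 payment: $41,463.7643… − $19,200.00 = $22,263.7643…
Balance at month 12: $22,263.7643… × (1 + 0.004)^3 = $22,531.9995…
Penalty: 12 × 0.75% × $40,000.49 = $3,600.04…
Final settlement = outstanding balance + penalty = $22,531.9995… + $3,600.04… = $26,132.04

$26,132.04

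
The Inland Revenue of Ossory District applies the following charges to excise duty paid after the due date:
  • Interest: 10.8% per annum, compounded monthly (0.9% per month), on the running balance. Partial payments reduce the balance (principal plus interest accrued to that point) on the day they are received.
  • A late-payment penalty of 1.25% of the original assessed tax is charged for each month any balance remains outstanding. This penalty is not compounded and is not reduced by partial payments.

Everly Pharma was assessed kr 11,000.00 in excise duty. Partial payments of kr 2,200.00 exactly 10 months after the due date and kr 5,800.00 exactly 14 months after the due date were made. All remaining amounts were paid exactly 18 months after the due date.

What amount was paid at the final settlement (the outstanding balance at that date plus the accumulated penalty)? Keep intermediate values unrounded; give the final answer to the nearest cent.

kr 7,024.98

Balance at month 10: kr 11,000.0000 × (1 + 0.009)^10 = kr 12,031.0726…
After kr 2,200.00 payment: kr 12,031.0726… − kr 2,200.00 = kr 9,831.0726…
Balance at month 14: kr 9,831.0726… × (1 + 0.009)^4 = kr 10,189.7978…
After kr 5,800.00 payment: kr 10,189.7978… − kr 5,800.00 = kr 4,389.7978…
Balance at month 18: kr 4,389.7978… × (1 + 0.009)^4 = kr 4,549.9768…
Penalty: 18 × 1.25% × kr 11,000.00 = kr 2,475.00
Final settlement = outstanding balance + penalty = kr 4,549.9768… + kr 2,475.00 = kr 7,024.98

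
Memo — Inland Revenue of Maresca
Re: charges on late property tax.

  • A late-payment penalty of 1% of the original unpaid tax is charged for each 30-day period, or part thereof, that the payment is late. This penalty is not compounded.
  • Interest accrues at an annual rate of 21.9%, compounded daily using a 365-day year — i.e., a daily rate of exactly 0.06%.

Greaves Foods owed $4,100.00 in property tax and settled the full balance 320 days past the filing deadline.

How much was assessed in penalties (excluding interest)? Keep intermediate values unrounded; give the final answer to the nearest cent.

Penalty periods: ⌈320/30⌉ = 11; penalty = 11 × 1% × $4,100.00 = $451.00

$451.00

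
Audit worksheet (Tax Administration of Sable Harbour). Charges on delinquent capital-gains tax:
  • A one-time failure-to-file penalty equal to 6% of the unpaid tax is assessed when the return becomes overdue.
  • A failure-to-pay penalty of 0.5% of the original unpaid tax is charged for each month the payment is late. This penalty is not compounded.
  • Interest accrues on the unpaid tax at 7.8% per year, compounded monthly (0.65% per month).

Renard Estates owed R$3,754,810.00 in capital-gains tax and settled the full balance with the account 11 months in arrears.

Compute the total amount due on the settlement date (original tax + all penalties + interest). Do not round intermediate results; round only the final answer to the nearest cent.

R$4,463,979.68

Failure-to-file penalty: 6% × R$3,754,810.00 = R$225,288.60
Failure-to-pay penalty: 11 × 0.5% × R$3,754,810.00 = R$206,514.55
Interest: R$3,754,810.00 × ((1 + 0.0065)^11 − 1) = R$3,754,810.00 × 0.0738697… = R$277,366.5290…
Total = R$3,754,810.00 + R$431,803.1500 + R$277,366.5290… = R$4,463,979.68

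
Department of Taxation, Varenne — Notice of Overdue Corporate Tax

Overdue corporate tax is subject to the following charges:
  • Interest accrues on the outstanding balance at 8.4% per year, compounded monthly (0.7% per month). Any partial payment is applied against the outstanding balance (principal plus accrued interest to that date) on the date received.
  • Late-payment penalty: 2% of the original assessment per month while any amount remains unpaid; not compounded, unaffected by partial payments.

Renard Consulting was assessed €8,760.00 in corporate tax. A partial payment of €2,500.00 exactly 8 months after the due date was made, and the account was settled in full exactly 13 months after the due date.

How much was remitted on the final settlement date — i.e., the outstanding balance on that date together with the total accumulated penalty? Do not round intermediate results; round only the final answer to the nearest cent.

€9,280.38

Balance at month 8: €8,760.0000 × (1 + 0.007)^8 = €9,262.7485…
After €2,500.00 payment: €9,262.7485… − €2,500.00 = €6,762.7485…
Balance at month 13: €6,762.7485… × (1 + 0.007)^5 = €7,002.7817…
Penalty: 13 × 2% × €8,760.00 = €2,277.60
Final settlement = outstanding balance + penalty = €7,002.7817… + €2,277.60 = €9,280.38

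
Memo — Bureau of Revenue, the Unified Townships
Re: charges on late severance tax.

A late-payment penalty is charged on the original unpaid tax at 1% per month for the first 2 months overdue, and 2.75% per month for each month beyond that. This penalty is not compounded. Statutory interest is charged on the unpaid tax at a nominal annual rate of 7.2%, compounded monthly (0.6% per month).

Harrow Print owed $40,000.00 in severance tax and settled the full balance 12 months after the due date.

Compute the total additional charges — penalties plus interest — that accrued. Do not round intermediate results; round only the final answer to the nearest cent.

$14,776.97

Penalty, months 1–2: 2 × 1% × $40,000.00 = $800.00
Penalty, months 3–12: 10 × 2.75% × $40,000.00 = $11,000.00
Interest: $40,000.00 × ((1 + 0.006)^12 − 1) = $40,000.00 × 0.0744242… = $2,976.9667…
Penalties + interest = $11,800.0000 + $2,976.9667… = $14,776.97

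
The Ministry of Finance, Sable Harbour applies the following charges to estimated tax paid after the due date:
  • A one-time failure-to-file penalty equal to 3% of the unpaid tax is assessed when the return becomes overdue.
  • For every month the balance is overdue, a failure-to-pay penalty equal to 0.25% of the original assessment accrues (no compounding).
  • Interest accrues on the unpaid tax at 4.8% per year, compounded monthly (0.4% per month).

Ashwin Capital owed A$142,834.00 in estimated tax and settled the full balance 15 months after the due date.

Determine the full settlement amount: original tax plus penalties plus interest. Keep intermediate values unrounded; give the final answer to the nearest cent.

A$161,289.51

Failure-to-file penalty: 3% × A$142,834.00 = A$4,285.02
Failure-to-pay penalty = 0.25% × A$142,834.00 × 15 mo = A$5,356.28…
Interest: A$142,834.00 × ((1 + 0.004)^15 − 1) = A$142,834.00 × 0.0617095… = A$8,814.2108…
Total = A$142,834.00 + A$9,641.2950 + A$8,814.2108… = A$161,289.51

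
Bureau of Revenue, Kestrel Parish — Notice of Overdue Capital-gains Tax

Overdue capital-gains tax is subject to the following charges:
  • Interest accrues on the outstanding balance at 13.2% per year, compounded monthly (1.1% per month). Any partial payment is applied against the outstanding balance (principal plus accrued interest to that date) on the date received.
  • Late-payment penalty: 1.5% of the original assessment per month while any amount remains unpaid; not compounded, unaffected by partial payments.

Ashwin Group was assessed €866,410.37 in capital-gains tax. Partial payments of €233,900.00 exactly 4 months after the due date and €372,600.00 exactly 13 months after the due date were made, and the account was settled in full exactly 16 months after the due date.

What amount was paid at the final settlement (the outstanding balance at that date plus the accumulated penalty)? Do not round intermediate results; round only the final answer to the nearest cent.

€588,342.37

Balance at month 4: €866,410.3700 × (1 + 0.011)^4 = €905,166.0657…
After €233,900.00 payment: €905,166.0657… − €233,900.00 = €671,266.0657…
Balance at month 13: €671,266.0657… × (1 + 0.011)^9 = €740,721.7434…
After €372,600.00 payment: €740,721.7434… − €372,600.00 = €368,121.7434…
Balance at month 16: €368,121.7434… × (1 + 0.011)^3 = €380,403.8791…
Penalty: 16 × 1.5% × €866,410.37 = €207,938.49…
Final settlement = outstanding balance + penalty = €380,403.8791… + €207,938.49… = €588,342.37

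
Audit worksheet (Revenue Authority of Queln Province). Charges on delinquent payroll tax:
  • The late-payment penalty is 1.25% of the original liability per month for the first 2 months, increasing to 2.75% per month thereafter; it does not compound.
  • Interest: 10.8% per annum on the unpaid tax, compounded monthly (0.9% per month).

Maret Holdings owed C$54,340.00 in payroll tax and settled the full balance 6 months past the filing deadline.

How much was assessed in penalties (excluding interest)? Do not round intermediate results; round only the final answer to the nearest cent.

Penalty, months 1–2: 2 × 1.25% × C$54,340.00 = C$1,358.50
Penalty, months 3–6: 4 × 2.75% × C$54,340.00 = C$5,977.40
Total penalty = C$1,358.50 + C$5,977.40 = C$7,335.90

C$7,335.90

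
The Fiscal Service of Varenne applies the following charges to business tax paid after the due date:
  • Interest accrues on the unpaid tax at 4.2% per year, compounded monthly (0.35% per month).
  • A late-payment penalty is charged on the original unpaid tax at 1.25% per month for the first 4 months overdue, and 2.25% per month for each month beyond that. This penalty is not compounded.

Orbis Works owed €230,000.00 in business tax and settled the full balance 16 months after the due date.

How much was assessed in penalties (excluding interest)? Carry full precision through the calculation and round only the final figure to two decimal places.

€73,600.00

Penalty, months 1–4: 4 × 1.25% × €230,000.00 = €11,500.00
Penalty, months 5–16: 12 × 2.25% × €230,000.00 = €62,100.00
Total penalty = €11,500.00 + €62,100.00 = €73,600.00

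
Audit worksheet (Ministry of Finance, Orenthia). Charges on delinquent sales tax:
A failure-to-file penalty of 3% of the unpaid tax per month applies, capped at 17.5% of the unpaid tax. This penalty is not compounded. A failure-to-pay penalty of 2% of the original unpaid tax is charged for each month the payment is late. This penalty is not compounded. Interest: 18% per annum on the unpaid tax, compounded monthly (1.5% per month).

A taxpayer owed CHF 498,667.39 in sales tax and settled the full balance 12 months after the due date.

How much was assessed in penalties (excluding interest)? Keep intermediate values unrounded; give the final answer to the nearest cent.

Failure-to-file: 12 × 3% × CHF 498,667.39 = CHF 179,520.26…, capped at 17.5% × CHF 498,667.39 = CHF 87,266.79…
Failure-to-pay penalty = 2% × CHF 498,667.39 × 12 mo = CHF 119,680.17…
Total penalty = CHF 87,266.79… + CHF 119,680.17… = CHF 206,946.97

CHF 206,946.97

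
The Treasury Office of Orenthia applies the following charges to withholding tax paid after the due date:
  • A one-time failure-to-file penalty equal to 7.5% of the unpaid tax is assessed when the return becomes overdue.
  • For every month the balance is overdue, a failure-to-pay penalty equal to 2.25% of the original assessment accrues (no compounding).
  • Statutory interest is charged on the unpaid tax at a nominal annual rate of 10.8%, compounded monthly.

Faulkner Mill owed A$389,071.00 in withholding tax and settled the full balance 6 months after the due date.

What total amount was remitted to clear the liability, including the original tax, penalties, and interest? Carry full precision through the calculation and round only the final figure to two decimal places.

Failure-to-file penalty: 7.5% × A$389,071.00 = A$29,180.33…
Failure-to-pay penalty = 2.25% × A$389,071.00 × 6 mo = A$52,524.59…
Interest (10.8%/yr ÷ 12 = 0.9%/month): A$389,071.00 × ((1 + 0.009)^6 − 1) = A$21,488.2663…
Total = A$389,071.00 + A$81,704.9100 + A$21,488.2663… = A$492,264.18

A$492,264.18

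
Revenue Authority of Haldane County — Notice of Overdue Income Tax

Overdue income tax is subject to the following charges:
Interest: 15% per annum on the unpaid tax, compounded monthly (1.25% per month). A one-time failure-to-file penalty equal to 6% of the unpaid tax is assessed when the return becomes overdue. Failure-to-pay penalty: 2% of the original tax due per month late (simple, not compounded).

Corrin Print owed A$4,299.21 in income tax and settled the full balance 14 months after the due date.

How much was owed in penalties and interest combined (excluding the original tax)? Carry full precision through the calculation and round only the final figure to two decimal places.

Failure-to-file penalty: 6% × A$4,299.21 = A$257.95…
Failure-to-pay penalty: 14 × 2% × A$4,299.21 = A$1,203.78…
Interest: A$4,299.21 × ((1 + 0.0125)^14 − 1) = A$4,299.21 × 0.1899547… = A$816.6554…
Penalties + interest = A$1,461.7314 + A$816.6554… = A$2,278.39

A$2,278.39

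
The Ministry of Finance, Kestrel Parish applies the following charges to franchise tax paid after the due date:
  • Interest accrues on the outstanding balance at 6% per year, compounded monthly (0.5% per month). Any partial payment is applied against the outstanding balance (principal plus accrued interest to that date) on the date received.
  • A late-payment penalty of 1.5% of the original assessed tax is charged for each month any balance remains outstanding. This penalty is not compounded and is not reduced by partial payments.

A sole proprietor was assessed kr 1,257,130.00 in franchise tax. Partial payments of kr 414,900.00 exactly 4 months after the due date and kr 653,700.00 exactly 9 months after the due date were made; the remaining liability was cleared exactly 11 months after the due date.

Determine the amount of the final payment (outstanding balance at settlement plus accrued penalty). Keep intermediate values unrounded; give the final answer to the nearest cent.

Balance at month 4: kr 1,257,130.0000 × (1 + 0.005)^4 = kr 1,282,461.7989…
After kr 414,900.00 payment: kr 1,282,461.7989… − kr 414,900.00 = kr 867,561.7989…
Balance at month 9: kr 867,561.7989… × (1 + 0.005)^5 = kr 889,468.8214…
After kr 653,700.00 payment: kr 889,468.8214… − kr 653,700.00 = kr 235,768.8214…
Balance at month 11: kr 235,768.8214… × (1 + 0.005)^2 = kr 238,132.4039…
Penalty: 11 × 1.5% × kr 1,257,130.00 = kr 207,426.45
Final settlement = outstanding balance + penalty = kr 238,132.4039… + kr 207,426.45 = kr 445,558.85

kr 445,558.85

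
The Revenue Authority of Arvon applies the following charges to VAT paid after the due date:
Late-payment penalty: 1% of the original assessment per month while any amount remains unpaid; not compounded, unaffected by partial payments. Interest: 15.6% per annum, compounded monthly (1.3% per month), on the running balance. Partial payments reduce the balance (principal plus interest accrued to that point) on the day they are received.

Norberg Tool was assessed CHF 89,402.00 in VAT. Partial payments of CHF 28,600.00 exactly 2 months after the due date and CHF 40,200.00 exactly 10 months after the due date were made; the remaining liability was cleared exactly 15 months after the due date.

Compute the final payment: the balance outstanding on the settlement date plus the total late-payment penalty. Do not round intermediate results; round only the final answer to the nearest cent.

CHF 45,214.28

Balance at month 2: CHF 89,402.0000 × (1 + 0.013)^2 = CHF 91,741.5609…
After CHF 28,600.00 payment: CHF 91,741.5609… − CHF 28,600.00 = CHF 63,141.5609…
Balance at month 10: CHF 63,141.5609… × (1 + 0.013)^8 = CHF 70,014.9651…
After CHF 40,200.00 payment: CHF 70,014.9651… − CHF 40,200.00 = CHF 29,814.9651…
Balance at month 15: CHF 29,814.9651… × (1 + 0.013)^5 = CHF 31,803.9845…
Penalty: 15 × 1% × CHF 89,402.00 = CHF 13,410.30
Final settlement = outstanding balance + penalty = CHF 31,803.9845… + CHF 13,410.30 = CHF 45,214.28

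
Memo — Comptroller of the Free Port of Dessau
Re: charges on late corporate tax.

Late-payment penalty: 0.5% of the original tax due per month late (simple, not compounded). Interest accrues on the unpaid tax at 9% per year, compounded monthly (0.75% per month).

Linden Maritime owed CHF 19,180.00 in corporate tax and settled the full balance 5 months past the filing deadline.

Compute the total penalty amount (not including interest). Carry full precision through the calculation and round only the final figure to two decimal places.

CHF 479.50

Late-payment penalty: 5 × 0.5% × CHF 19,180.00 = CHF 479.50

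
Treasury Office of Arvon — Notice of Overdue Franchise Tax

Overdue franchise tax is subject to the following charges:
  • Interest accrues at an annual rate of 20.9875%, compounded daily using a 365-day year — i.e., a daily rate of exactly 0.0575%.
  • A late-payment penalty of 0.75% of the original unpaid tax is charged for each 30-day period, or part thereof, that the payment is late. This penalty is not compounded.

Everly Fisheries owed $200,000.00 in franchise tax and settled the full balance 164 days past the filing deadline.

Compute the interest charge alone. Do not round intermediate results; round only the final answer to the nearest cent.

$19,771.92

Interest: $200,000.00 × ((1 + 0.000575)^164 − 1) = $200,000.00 × 0.09885958… = $19,771.9166…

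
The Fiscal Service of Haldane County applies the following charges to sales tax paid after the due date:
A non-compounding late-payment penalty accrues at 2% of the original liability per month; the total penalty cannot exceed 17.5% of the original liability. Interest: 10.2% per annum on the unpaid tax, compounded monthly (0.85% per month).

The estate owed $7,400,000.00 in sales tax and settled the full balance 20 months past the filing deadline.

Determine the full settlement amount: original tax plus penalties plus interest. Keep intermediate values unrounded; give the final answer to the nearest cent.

Penalty (uncapped): 20 × 2% × $7,400,000.00 = $2,960,000.00; cap = 17.5% × $7,400,000.00 = $1,295,000.00 → penalty = $1,295,000.00
Interest: $7,400,000.00 × ((1 + 0.0085)^20 − 1) = $7,400,000.00 × 0.1844536… = $1,364,956.6141…
Total = $7,400,000.00 + $1,295,000.0000 + $1,364,956.6141… = $10,059,956.61

$10,059,956.61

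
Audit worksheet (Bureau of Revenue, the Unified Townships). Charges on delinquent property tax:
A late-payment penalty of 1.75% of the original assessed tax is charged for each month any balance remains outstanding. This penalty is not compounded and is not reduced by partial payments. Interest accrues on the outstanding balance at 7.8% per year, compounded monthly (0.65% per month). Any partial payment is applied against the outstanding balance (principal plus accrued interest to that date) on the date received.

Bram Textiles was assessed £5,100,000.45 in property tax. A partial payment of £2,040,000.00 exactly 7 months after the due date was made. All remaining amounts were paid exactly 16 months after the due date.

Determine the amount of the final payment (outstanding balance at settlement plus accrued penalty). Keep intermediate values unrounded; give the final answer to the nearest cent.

£4,922,568.42

Balance at month 7: £5,100,000.4500 × (1 + 0.0065)^7 = £5,336,624.7863…
After £2,040,000.00 payment: £5,336,624.7863… − £2,040,000.00 = £3,296,624.7863…
Balance at month 16: £3,296,624.7863… × (1 + 0.0065)^9 = £3,494,568.2971…
Penalty: 16 × 1.75% × £5,100,000.45 = £1,428,000.13…
Final settlement = outstanding balance + penalty = £3,494,568.2971… + £1,428,000.13… = £4,922,568.42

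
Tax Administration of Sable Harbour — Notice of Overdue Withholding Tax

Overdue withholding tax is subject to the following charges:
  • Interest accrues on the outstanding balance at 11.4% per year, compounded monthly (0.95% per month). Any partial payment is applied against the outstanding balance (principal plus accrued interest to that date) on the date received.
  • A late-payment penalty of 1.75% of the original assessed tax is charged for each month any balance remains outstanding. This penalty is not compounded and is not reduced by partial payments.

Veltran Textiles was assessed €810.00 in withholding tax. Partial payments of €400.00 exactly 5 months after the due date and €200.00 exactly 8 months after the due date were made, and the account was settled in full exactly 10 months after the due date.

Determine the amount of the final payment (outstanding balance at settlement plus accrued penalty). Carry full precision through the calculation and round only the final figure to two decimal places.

Balance at month 5: €810.0000 × (1 + 0.0095)^5 = €849.2130…
After €400.00 payment: €849.2130… − €400.00 = €449.2130…
Balance at month 8: €449.2130… × (1 + 0.0095)^3 = €462.1376…
After €200.00 payment: €462.1376… − €200.00 = €262.1376…
Balance at month 10: €262.1376… × (1 + 0.0095)^2 = €267.1419…
Penalty: 10 × 1.75% × €810.00 = €141.75
Final settlement = outstanding balance + penalty = €267.1419… + €141.75 = €408.89

€408.89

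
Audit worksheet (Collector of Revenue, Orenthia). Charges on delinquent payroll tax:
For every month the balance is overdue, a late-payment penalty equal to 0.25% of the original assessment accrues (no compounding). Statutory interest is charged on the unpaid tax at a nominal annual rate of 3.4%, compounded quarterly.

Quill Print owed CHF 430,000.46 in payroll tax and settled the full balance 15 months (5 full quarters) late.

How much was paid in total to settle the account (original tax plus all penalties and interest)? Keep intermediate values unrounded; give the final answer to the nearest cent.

CHF 464,713.82

Late-payment penalty: 15 × 0.25% × CHF 430,000.46 = CHF 16,125.02…
Interest (3.4%/yr ÷ 4 = 0.85%/quarter): CHF 430,000.46 × ((1 + 0.0085)^5 − 1) = CHF 18,588.3469…
Total = CHF 430,000.46 + CHF 16,125.0173… + CHF 18,588.3469… = CHF 464,713.82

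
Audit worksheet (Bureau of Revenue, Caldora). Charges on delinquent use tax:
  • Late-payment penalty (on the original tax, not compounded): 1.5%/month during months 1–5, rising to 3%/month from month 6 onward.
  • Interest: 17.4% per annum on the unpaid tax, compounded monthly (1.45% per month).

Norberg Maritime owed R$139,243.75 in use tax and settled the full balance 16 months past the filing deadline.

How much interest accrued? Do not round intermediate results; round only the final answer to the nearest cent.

R$36,066.99

Interest: R$139,243.75 × ((1 + 0.0145)^16 − 1) = R$139,243.75 × 0.2590206… = R$36,066.9940…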